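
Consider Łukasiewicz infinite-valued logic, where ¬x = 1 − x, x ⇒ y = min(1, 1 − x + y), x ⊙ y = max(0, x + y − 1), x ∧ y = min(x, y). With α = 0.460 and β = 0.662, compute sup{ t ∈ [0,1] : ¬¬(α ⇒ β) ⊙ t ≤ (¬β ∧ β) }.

α ⇒ β = min(1, 1 − 0.460 + 0.662) = min(1, 1.202) = 1.000
¬(α ⇒ β) = 1 − 1.000 = 0.000
¬¬(α ⇒ β) = 1 − 0.000 = 1.000
So the left factor is ¬¬(α ⇒ β) = 1.000.
¬β = 1 − 0.662 = 0.338
¬β ∧ β = min(0.338, 0.662) = 0.338
So the right-hand bound is ¬β ∧ β = 0.338.
The residuum of the Łukasiewicz t-norm gives the supremum: min(1, 1 − 1.000 + 0.338).
1 − 1.000 + 0.338 = 0.338, so t = min(1, 0.338) = 0.338.
Check: 1.000 ⊙ 0.338 = max(0, 0.338) = 0.338 ≤ 0.338.

0.338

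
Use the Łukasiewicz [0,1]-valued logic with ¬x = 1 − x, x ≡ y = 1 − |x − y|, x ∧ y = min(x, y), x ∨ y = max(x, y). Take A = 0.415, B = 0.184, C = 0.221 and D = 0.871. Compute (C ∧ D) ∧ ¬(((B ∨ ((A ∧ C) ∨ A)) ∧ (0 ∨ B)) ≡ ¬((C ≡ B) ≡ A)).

C ∧ D = min(0.221, 0.871) = 0.221
A ∧ C = min(0.415, 0.221) = 0.221
(A ∧ C) ∨ A = max(0.221, 0.415) = 0.415
B ∨ ((A ∧ C) ∨ A) = max(0.184, 0.415) = 0.415
0 ∨ B = max(0.000, 0.184) = 0.184
(B ∨ ((A ∧ C) ∨ A)) ∧ (0 ∨ B) = min(0.415, 0.184) = 0.184
C ≡ B = 1 − |0.221 − 0.184| = 1 − 0.037 = 0.963
(C ≡ B) ≡ A = 1 − |0.963 − 0.415| = 1 − 0.548 = 0.452
¬((C ≡ B) ≡ A) = 1 − 0.452 = 0.548
((B ∨ ((A ∧ C) ∨ A)) ∧ (0 ∨ B)) ≡ ¬((C ≡ B) ≡ A) = 1 − |0.184 − 0.548| = 1 − 0.364 = 0.636
¬(((B ∨ ((A ∧ C) ∨ A)) ∧ (0 ∨ B)) ≡ ¬((C ≡ B) ≡ A)) = 1 − 0.636 = 0.364
(C ∧ D) ∧ ¬(((B ∨ ((A ∧ C) ∨ A)) ∧ (0 ∨ B)) ≡ ¬((C ≡ B) ≡ A)) = min(0.221, 0.364) = 0.221

0.221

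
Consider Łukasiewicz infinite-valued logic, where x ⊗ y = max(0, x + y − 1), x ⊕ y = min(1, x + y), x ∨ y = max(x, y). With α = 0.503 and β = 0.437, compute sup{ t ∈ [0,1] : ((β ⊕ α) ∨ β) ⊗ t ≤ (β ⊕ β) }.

β ⊕ α = min(1, 0.437 + 0.503) = min(1, 0.940) = 0.940
(β ⊕ α) ∨ β = max(0.940, 0.437) = 0.940
So the left factor is (β ⊕ α) ∨ β = 0.940.
β ⊕ β = min(1, 0.437 + 0.437) = min(1, 0.874) = 0.874
So the right-hand bound is β ⊕ β = 0.874.
The residuum of the Łukasiewicz t-norm gives the supremum: min(1, 1 − 0.940 + 0.874).
1 − 0.940 + 0.874 = 0.934, so t = min(1, 0.934) = 0.934.
Check: 0.940 ⊗ 0.934 = max(0, 0.874) = 0.874 ≤ 0.874.

0.934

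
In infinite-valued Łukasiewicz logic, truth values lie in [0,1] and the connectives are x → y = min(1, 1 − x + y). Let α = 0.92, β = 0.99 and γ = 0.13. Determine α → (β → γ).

0.22

β → γ = min(1, 1 − 0.99 + 0.13) = min(1, 0.14) = 0.14
α → (β → γ) = min(1, 1 − 0.92 + 0.14) = min(1, 0.22) = 0.22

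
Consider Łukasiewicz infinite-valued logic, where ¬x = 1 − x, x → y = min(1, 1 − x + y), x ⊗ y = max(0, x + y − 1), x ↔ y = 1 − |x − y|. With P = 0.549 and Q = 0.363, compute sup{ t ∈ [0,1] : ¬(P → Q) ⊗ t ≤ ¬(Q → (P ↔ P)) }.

P → Q = min(1, 1 − 0.549 + 0.363) = min(1, 0.814) = 0.814
¬(P → Q) = 1 − 0.814 = 0.186
So the left factor is ¬(P → Q) = 0.186.
P ↔ P = 1 − |0.549 − 0.549| = 1 − 0.000 = 1.000
Q → (P ↔ P) = min(1, 1 − 0.363 + 1.000) = min(1, 1.637) = 1.000
¬(Q → (P ↔ P)) = 1 − 1.000 = 0.000
So the right-hand bound is ¬(Q → (P ↔ P)) = 0.000.
The residuum of the Łukasiewicz t-norm gives the supremum: min(1, 1 − 0.186 + 0.000).
1 − 0.186 + 0.000 = 0.814, so t = min(1, 0.814) = 0.814.
Check: 0.186 ⊗ 0.814 = max(0, 0.000) = 0.000 ≤ 0.000.

0.814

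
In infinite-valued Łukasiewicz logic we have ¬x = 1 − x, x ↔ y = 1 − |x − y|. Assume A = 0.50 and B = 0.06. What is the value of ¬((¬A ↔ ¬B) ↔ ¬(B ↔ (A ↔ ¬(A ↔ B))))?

¬A = 1 − 0.50 = 0.50
¬B = 1 − 0.06 = 0.94
¬A ↔ ¬B = 1 − |0.50 − 0.94| = 1 − 0.44 = 0.56
A ↔ B = 1 − |0.50 − 0.06| = 1 − 0.44 = 0.56
¬(A ↔ B) = 1 − 0.56 = 0.44
A ↔ ¬(A ↔ B) = 1 − |0.50 − 0.44| = 1 − 0.06 = 0.94
B ↔ (A ↔ ¬(A ↔ B)) = 1 − |0.06 − 0.94| = 1 − 0.88 = 0.12
¬(B ↔ (A ↔ ¬(A ↔ B))) = 1 − 0.12 = 0.88
(¬A ↔ ¬B) ↔ ¬(B ↔ (A ↔ ¬(A ↔ B))) = 1 − |0.56 − 0.88| = 1 − 0.32 = 0.68
¬((¬A ↔ ¬B) ↔ ¬(B ↔ (A ↔ ¬(A ↔ B)))) = 1 − 0.68 = 0.32

0.32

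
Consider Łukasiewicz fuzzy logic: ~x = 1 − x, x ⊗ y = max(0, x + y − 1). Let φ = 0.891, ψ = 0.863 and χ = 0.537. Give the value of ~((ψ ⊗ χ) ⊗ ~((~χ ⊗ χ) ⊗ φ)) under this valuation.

ψ ⊗ χ = max(0, 0.863 + 0.537 − 1) = max(0, 0.400) = 0.400
~χ = 1 − 0.537 = 0.463
~χ ⊗ χ = max(0, 0.463 + 0.537 − 1) = max(0, 0.000) = 0.000
(~χ ⊗ χ) ⊗ φ = max(0, 0.000 + 0.891 − 1) = max(0, -0.109) = 0.000
~((~χ ⊗ χ) ⊗ φ) = 1 − 0.000 = 1.000
(ψ ⊗ χ) ⊗ ~((~χ ⊗ χ) ⊗ φ) = max(0, 0.400 + 1.000 − 1) = max(0, 0.400) = 0.400
~((ψ ⊗ χ) ⊗ ~((~χ ⊗ χ) ⊗ φ)) = 1 − 0.400 = 0.600

0.600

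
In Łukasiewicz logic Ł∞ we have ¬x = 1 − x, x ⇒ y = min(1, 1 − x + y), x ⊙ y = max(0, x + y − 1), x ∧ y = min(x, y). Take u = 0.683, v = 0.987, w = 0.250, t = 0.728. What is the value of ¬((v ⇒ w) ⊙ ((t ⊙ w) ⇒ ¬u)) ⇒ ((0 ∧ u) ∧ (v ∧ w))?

0.263

v ⇒ w = min(1, 1 − 0.987 + 0.250) = min(1, 0.263) = 0.263
t ⊙ w = max(0, 0.728 + 0.250 − 1) = max(0, -0.022) = 0.000
¬u = 1 − 0.683 = 0.317
(t ⊙ w) ⇒ ¬u = min(1, 1 − 0.000 + 0.317) = min(1, 1.317) = 1.000
(v ⇒ w) ⊙ ((t ⊙ w) ⇒ ¬u) = max(0, 0.263 + 1.000 − 1) = max(0, 0.263) = 0.263
¬((v ⇒ w) ⊙ ((t ⊙ w) ⇒ ¬u)) = 1 − 0.263 = 0.737
0 ∧ u = min(0.000, 0.683) = 0.000
v ∧ w = min(0.987, 0.250) = 0.250
(0 ∧ u) ∧ (v ∧ w) = min(0.000, 0.250) = 0.000
¬((v ⇒ w) ⊙ ((t ⊙ w) ⇒ ¬u)) ⇒ ((0 ∧ u) ∧ (v ∧ w)) = min(1, 1 − 0.737 + 0.000) = min(1, 0.263) = 0.263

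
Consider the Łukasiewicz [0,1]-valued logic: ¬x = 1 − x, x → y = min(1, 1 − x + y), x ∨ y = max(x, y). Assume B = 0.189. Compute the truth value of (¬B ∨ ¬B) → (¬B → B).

¬B = 1 − 0.189 = 0.811
¬B ∨ ¬B = max(0.811, 0.811) = 0.811
¬B → B = min(1, 1 − 0.811 + 0.189) = min(1, 0.378) = 0.378
(¬B ∨ ¬B) → (¬B → B) = min(1, 1 − 0.811 + 0.378) = min(1, 0.567) = 0.567

0.567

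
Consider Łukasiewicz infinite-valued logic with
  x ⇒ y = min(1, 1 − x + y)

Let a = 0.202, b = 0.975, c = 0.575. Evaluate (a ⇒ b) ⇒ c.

a ⇒ b = min(1, 1 − 0.202 + 0.975) = min(1, 1.773) = 1.000
(a ⇒ b) ⇒ c = min(1, 1 − 1.000 + 0.575) = min(1, 0.575) = 0.575

0.575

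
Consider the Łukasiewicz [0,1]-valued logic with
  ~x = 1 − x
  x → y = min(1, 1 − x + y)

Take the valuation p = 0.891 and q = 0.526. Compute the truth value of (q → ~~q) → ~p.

~q = 1 − 0.526 = 0.474
~~q = 1 − 0.474 = 0.526
q → ~~q = min(1, 1 − 0.526 + 0.526) = min(1, 1.000) = 1.000
~p = 1 − 0.891 = 0.109
(q → ~~q) → ~p = min(1, 1 − 1.000 + 0.109) = min(1, 0.109) = 0.109

0.109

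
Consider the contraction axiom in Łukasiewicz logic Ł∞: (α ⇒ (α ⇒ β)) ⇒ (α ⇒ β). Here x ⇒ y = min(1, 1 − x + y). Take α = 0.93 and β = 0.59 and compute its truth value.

0.93

α ⇒ β = min(1, 1 − 0.93 + 0.59) = min(1, 0.66) = 0.66
α ⇒ (α ⇒ β) = min(1, 1 − 0.93 + 0.66) = min(1, 0.73) = 0.73
(α ⇒ (α ⇒ β)) ⇒ (α ⇒ β) = min(1, 1 − 0.73 + 0.66) = min(1, 0.93) = 0.93
(The value 0.93 < 1 shows this instance is not satisfied; fails in Ł∞ (the t-norm is not idempotent).)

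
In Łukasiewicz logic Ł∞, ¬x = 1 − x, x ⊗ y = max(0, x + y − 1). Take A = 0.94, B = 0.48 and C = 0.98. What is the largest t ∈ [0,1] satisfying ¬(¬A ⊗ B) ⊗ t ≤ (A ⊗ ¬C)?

¬A = 1 − 0.94 = 0.06
¬A ⊗ B = max(0, 0.06 + 0.48 − 1) = max(0, -0.46) = 0.00
¬(¬A ⊗ B) = 1 − 0.00 = 1.00
So the left factor is ¬(¬A ⊗ B) = 1.00.
¬C = 1 − 0.98 = 0.02
A ⊗ ¬C = max(0, 0.94 + 0.02 − 1) = max(0, -0.04) = 0.00
So the right-hand bound is A ⊗ ¬C = 0.00.
The residuum of the Łukasiewicz t-norm gives the supremum: min(1, 1 − 1.00 + 0.00).
1 − 1.00 + 0.00 = 0.00, so t = min(1, 0.00) = 0.00.
Check: 1.00 ⊗ 0.00 = max(0, 0.00) = 0.00 ≤ 0.00.

0.00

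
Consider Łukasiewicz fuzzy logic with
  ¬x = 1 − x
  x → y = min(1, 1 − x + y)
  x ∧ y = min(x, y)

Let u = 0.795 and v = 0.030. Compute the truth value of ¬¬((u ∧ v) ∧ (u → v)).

u ∧ v = min(0.795, 0.030) = 0.030
u → v = min(1, 1 − 0.795 + 0.030) = min(1, 0.235) = 0.235
(u ∧ v) ∧ (u → v) = min(0.030, 0.235) = 0.030
¬((u ∧ v) ∧ (u → v)) = 1 − 0.030 = 0.970
¬¬((u ∧ v) ∧ (u → v)) = 1 − 0.970 = 0.030

0.030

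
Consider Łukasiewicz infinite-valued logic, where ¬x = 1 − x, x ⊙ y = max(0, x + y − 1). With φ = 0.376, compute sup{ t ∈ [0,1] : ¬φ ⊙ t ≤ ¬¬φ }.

¬φ = 1 − 0.376 = 0.624
So the left factor is ¬φ = 0.624.
¬¬φ = 1 − 0.624 = 0.376
So the right-hand bound is ¬¬φ = 0.376.
The residuum of the Łukasiewicz t-norm gives the supremum: min(1, 1 − 0.624 + 0.376).
1 − 0.624 + 0.376 = 0.752, so t = min(1, 0.752) = 0.752.
Check: 0.624 ⊙ 0.752 = max(0, 0.376) = 0.376 ≤ 0.376.

0.752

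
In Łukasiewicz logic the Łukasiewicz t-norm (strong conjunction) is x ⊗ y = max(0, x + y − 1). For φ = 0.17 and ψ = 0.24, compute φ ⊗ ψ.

φ ⊗ ψ = max(0, 0.17 + 0.24 − 1) = max(0, -0.59) = 0.00
For comparison, the Gödel (minimum) t-norm min(x, y) would give 0.17.

0.00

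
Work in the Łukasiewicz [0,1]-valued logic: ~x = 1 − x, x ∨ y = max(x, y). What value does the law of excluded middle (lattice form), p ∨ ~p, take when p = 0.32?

~p = 1 − 0.32 = 0.68
p ∨ ~p = max(0.32, 0.68) = 0.68
(The value 0.68 < 1 shows this instance is not satisfied; not a Ł∞-tautology — its value is max(a, 1−a).)

0.68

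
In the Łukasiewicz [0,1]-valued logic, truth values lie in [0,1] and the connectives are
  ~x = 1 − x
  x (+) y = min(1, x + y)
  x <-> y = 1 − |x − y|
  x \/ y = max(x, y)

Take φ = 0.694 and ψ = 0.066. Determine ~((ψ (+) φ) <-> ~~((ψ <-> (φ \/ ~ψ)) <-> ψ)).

ψ (+) φ = min(1, 0.066 + 0.694) = min(1, 0.760) = 0.760
~ψ = 1 − 0.066 = 0.934
φ \/ ~ψ = max(0.694, 0.934) = 0.934
ψ <-> (φ \/ ~ψ) = 1 − |0.066 − 0.934| = 1 − 0.868 = 0.132
(ψ <-> (φ \/ ~ψ)) <-> ψ = 1 − |0.132 − 0.066| = 1 − 0.066 = 0.934
~((ψ <-> (φ \/ ~ψ)) <-> ψ) = 1 − 0.934 = 0.066
~~((ψ <-> (φ \/ ~ψ)) <-> ψ) = 1 − 0.066 = 0.934
(ψ (+) φ) <-> ~~((ψ <-> (φ \/ ~ψ)) <-> ψ) = 1 − |0.760 − 0.934| = 1 − 0.174 = 0.826
~((ψ (+) φ) <-> ~~((ψ <-> (φ \/ ~ψ)) <-> ψ)) = 1 − 0.826 = 0.174

0.174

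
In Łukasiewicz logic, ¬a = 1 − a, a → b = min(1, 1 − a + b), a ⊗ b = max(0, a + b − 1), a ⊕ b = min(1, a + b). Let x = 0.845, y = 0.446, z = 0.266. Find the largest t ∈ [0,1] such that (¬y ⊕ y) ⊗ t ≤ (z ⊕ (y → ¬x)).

¬y = 1 − 0.446 = 0.554
¬y ⊕ y = min(1, 0.554 + 0.446) = min(1, 1.000) = 1.000
So the left factor is ¬y ⊕ y = 1.000.
¬x = 1 − 0.845 = 0.155
y → ¬x = min(1, 1 − 0.446 + 0.155) = min(1, 0.709) = 0.709
z ⊕ (y → ¬x) = min(1, 0.266 + 0.709) = min(1, 0.975) = 0.975
So the right-hand bound is z ⊕ (y → ¬x) = 0.975.
The residuum of the Łukasiewicz t-norm gives the supremum: min(1, 1 − 1.000 + 0.975).
1 − 1.000 + 0.975 = 0.975, so t = min(1, 0.975) = 0.975.
Check: 1.000 ⊗ 0.975 = max(0, 0.975) = 0.975 ≤ 0.975.

0.975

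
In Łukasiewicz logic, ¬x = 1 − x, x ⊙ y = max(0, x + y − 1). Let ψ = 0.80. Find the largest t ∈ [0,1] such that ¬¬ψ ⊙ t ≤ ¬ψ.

0.40

¬ψ = 1 − 0.80 = 0.20
¬¬ψ = 1 − 0.20 = 0.80
So the left factor is ¬¬ψ = 0.80.
So the right-hand bound is ¬ψ = 0.20.
The residuum of the Łukasiewicz t-norm gives the supremum: min(1, 1 − 0.80 + 0.20).
1 − 0.80 + 0.20 = 0.40, so t = min(1, 0.40) = 0.40.
Check: 0.80 ⊙ 0.40 = max(0, 0.20) = 0.20 ≤ 0.20.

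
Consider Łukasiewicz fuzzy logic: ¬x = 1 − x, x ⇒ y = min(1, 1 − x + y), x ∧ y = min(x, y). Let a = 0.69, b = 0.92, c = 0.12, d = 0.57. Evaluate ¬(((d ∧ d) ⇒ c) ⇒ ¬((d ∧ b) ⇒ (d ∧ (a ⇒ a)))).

0.55

d ∧ d = min(0.57, 0.57) = 0.57
(d ∧ d) ⇒ c = min(1, 1 − 0.57 + 0.12) = min(1, 0.55) = 0.55
d ∧ b = min(0.57, 0.92) = 0.57
a ⇒ a = min(1, 1 − 0.69 + 0.69) = min(1, 1.00) = 1.00
d ∧ (a ⇒ a) = min(0.57, 1.00) = 0.57
(d ∧ b) ⇒ (d ∧ (a ⇒ a)) = min(1, 1 − 0.57 + 0.57) = min(1, 1.00) = 1.00
¬((d ∧ b) ⇒ (d ∧ (a ⇒ a))) = 1 − 1.00 = 0.00
((d ∧ d) ⇒ c) ⇒ ¬((d ∧ b) ⇒ (d ∧ (a ⇒ a))) = min(1, 1 − 0.55 + 0.00) = min(1, 0.45) = 0.45
¬(((d ∧ d) ⇒ c) ⇒ ¬((d ∧ b) ⇒ (d ∧ (a ⇒ a)))) = 1 − 0.45 = 0.55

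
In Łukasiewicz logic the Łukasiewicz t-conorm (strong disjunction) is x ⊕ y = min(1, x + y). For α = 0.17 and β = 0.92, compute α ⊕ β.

α ⊕ β = min(1, 0.17 + 0.92) = min(1, 1.09) = 1.00
For comparison, the Gödel t-conorm max(x, y) would give 0.92.

1.00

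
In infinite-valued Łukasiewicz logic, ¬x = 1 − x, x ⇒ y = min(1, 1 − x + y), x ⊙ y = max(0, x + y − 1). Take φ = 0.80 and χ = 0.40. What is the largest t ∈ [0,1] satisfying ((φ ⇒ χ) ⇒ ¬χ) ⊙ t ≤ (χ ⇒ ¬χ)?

φ ⇒ χ = min(1, 1 − 0.80 + 0.40) = min(1, 0.60) = 0.60
¬χ = 1 − 0.40 = 0.60
(φ ⇒ χ) ⇒ ¬χ = min(1, 1 − 0.60 + 0.60) = min(1, 1.00) = 1.00
So the left factor is (φ ⇒ χ) ⇒ ¬χ = 1.00.
χ ⇒ ¬χ = min(1, 1 − 0.40 + 0.60) = min(1, 1.20) = 1.00
So the right-hand bound is χ ⇒ ¬χ = 1.00.
The residuum of the Łukasiewicz t-norm gives the supremum: min(1, 1 − 1.00 + 1.00).
1 − 1.00 + 1.00 = 1.00, so t = min(1, 1.00) = 1.00.
Check: 1.00 ⊙ 1.00 = max(0, 1.00) = 1.00 ≤ 1.00.

1.00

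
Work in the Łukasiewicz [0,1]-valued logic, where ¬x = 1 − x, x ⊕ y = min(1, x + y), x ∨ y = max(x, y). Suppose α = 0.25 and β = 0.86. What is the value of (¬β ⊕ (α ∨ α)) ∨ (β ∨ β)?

¬β = 1 − 0.86 = 0.14
α ∨ α = max(0.25, 0.25) = 0.25
¬β ⊕ (α ∨ α) = min(1, 0.14 + 0.25) = min(1, 0.39) = 0.39
β ∨ β = max(0.86, 0.86) = 0.86
(¬β ⊕ (α ∨ α)) ∨ (β ∨ β) = max(0.39, 0.86) = 0.86

0.86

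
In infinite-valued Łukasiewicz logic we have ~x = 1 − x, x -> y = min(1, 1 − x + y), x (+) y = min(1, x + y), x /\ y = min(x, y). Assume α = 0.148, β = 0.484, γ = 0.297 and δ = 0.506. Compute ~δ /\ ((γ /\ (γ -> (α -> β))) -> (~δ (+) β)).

0.494

~δ = 1 − 0.506 = 0.494
α -> β = min(1, 1 − 0.148 + 0.484) = min(1, 1.336) = 1.000
γ -> (α -> β) = min(1, 1 − 0.297 + 1.000) = min(1, 1.703) = 1.000
γ /\ (γ -> (α -> β)) = min(0.297, 1.000) = 0.297
~δ (+) β = min(1, 0.494 + 0.484) = min(1, 0.978) = 0.978
(γ /\ (γ -> (α -> β))) -> (~δ (+) β) = min(1, 1 − 0.297 + 0.978) = min(1, 1.681) = 1.000
~δ /\ ((γ /\ (γ -> (α -> β))) -> (~δ (+) β)) = min(0.494, 1.000) = 0.494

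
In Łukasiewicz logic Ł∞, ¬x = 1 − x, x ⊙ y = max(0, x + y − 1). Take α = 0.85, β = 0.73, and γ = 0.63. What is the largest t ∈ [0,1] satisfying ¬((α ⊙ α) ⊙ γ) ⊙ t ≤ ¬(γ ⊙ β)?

α ⊙ α = max(0, 0.85 + 0.85 − 1) = max(0, 0.70) = 0.70
(α ⊙ α) ⊙ γ = max(0, 0.70 + 0.63 − 1) = max(0, 0.33) = 0.33
¬((α ⊙ α) ⊙ γ) = 1 − 0.33 = 0.67
So the left factor is ¬((α ⊙ α) ⊙ γ) = 0.67.
γ ⊙ β = max(0, 0.63 + 0.73 − 1) = max(0, 0.36) = 0.36
¬(γ ⊙ β) = 1 − 0.36 = 0.64
So the right-hand bound is ¬(γ ⊙ β) = 0.64.
The residuum of the Łukasiewicz t-norm gives the supremum: min(1, 1 − 0.67 + 0.64).
1 − 0.67 + 0.64 = 0.97, so t = min(1, 0.97) = 0.97.
Check: 0.67 ⊙ 0.97 = max(0, 0.64) = 0.64 ≤ 0.64.

0.97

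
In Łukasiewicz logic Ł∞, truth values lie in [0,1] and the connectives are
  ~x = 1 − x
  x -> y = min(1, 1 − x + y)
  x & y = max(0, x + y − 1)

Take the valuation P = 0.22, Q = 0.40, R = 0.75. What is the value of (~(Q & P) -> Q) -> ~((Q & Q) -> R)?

0.60

Q & P = max(0, 0.40 + 0.22 − 1) = max(0, -0.38) = 0.00
~(Q & P) = 1 − 0.00 = 1.00
~(Q & P) -> Q = min(1, 1 − 1.00 + 0.40) = min(1, 0.40) = 0.40
Q & Q = max(0, 0.40 + 0.40 − 1) = max(0, -0.20) = 0.00
(Q & Q) -> R = min(1, 1 − 0.00 + 0.75) = min(1, 1.75) = 1.00
~((Q & Q) -> R) = 1 − 1.00 = 0.00
(~(Q & P) -> Q) -> ~((Q & Q) -> R) = min(1, 1 − 0.40 + 0.00) = min(1, 0.60) = 0.60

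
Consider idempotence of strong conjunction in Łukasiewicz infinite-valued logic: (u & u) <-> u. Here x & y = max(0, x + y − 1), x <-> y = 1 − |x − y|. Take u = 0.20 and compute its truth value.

0.80

u & u = max(0, 0.20 + 0.20 − 1) = max(0, -0.60) = 0.00
(u & u) <-> u = 1 − |0.00 − 0.20| = 1 − 0.20 = 0.80
(The value 0.80 < 1 shows this instance is not satisfied; fails in Ł∞ since a ⊗ a = max(0, 2a−1) ≠ a in general.)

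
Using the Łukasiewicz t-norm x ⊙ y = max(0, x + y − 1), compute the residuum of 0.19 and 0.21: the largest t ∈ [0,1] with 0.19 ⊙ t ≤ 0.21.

The residuum of the Łukasiewicz t-norm gives the supremum: min(1, 1 − 0.19 + 0.21).
1 − 0.19 + 0.21 = 1.02, so t = min(1, 1.02) = 1.00.
Check: 0.19 ⊙ 1.00 = max(0, 0.19) = 0.19 ≤ 0.21.

1.00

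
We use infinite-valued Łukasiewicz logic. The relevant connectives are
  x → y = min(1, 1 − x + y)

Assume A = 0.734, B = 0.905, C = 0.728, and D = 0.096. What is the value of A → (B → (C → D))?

0.729

C → D = min(1, 1 − 0.728 + 0.096) = min(1, 0.368) = 0.368
B → (C → D) = min(1, 1 − 0.905 + 0.368) = min(1, 0.463) = 0.463
A → (B → (C → D)) = min(1, 1 − 0.734 + 0.463) = min(1, 0.729) = 0.729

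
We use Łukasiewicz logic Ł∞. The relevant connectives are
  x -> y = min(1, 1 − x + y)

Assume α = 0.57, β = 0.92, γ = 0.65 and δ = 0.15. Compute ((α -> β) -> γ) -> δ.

α -> β = min(1, 1 − 0.57 + 0.92) = min(1, 1.35) = 1.00
(α -> β) -> γ = min(1, 1 − 1.00 + 0.65) = min(1, 0.65) = 0.65
((α -> β) -> γ) -> δ = min(1, 1 − 0.65 + 0.15) = min(1, 0.50) = 0.50

0.50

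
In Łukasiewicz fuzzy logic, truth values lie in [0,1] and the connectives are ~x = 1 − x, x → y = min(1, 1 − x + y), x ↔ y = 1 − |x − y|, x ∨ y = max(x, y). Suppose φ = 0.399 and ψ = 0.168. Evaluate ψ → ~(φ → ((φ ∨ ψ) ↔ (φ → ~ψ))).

0.832

φ ∨ ψ = max(0.399, 0.168) = 0.399
~ψ = 1 − 0.168 = 0.832
φ → ~ψ = min(1, 1 − 0.399 + 0.832) = min(1, 1.433) = 1.000
(φ ∨ ψ) ↔ (φ → ~ψ) = 1 − |0.399 − 1.000| = 1 − 0.601 = 0.399
φ → ((φ ∨ ψ) ↔ (φ → ~ψ)) = min(1, 1 − 0.399 + 0.399) = min(1, 1.000) = 1.000
~(φ → ((φ ∨ ψ) ↔ (φ → ~ψ))) = 1 − 1.000 = 0.000
ψ → ~(φ → ((φ ∨ ψ) ↔ (φ → ~ψ))) = min(1, 1 − 0.168 + 0.000) = min(1, 0.832) = 0.832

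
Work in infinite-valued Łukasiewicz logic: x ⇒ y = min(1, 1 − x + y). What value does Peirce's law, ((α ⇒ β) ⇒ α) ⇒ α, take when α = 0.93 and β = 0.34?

α ⇒ β = min(1, 1 − 0.93 + 0.34) = min(1, 0.41) = 0.41
(α ⇒ β) ⇒ α = min(1, 1 − 0.41 + 0.93) = min(1, 1.52) = 1.00
((α ⇒ β) ⇒ α) ⇒ α = min(1, 1 − 1.00 + 0.93) = min(1, 0.93) = 0.93
(The value 0.93 < 1 shows this instance is not satisfied; not a Ł∞-tautology in general.)

0.93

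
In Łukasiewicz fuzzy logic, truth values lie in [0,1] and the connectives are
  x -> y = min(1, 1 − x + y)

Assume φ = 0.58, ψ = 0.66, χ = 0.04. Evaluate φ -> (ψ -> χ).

0.80

ψ -> χ = min(1, 1 − 0.66 + 0.04) = min(1, 0.38) = 0.38
φ -> (ψ -> χ) = min(1, 1 − 0.58 + 0.38) = min(1, 0.80) = 0.80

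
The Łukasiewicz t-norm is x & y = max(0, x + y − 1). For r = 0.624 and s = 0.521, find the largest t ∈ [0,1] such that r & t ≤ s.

The residuum of the Łukasiewicz t-norm gives the supremum: min(1, 1 − 0.624 + 0.521).
1 − 0.624 + 0.521 = 0.897, so t = min(1, 0.897) = 0.897.
Check: 0.624 & 0.897 = max(0, 0.521) = 0.521 ≤ 0.521.

0.897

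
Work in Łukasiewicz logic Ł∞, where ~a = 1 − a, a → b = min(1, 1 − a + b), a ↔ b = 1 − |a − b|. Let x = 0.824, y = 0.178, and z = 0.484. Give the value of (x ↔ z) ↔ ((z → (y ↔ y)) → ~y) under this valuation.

x ↔ z = 1 − |0.824 − 0.484| = 1 − 0.340 = 0.660
y ↔ y = 1 − |0.178 − 0.178| = 1 − 0.000 = 1.000
z → (y ↔ y) = min(1, 1 − 0.484 + 1.000) = min(1, 1.516) = 1.000
~y = 1 − 0.178 = 0.822
(z → (y ↔ y)) → ~y = min(1, 1 − 1.000 + 0.822) = min(1, 0.822) = 0.822
(x ↔ z) ↔ ((z → (y ↔ y)) → ~y) = 1 − |0.660 − 0.822| = 1 − 0.162 = 0.838

0.838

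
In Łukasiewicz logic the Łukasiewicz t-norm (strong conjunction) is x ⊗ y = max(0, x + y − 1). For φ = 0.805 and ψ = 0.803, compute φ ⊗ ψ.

φ ⊗ ψ = max(0, 0.805 + 0.803 − 1) = max(0, 0.608) = 0.608
For comparison, the Gödel (minimum) t-norm min(x, y) would give 0.803.

0.608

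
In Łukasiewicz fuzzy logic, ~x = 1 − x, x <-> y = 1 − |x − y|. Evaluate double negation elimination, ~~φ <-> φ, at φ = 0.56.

~φ = 1 − 0.56 = 0.44
~~φ = 1 − 0.44 = 0.56
~~φ <-> φ = 1 − |0.56 − 0.56| = 1 − 0.00 = 1.00
(As expected: always 1 in Ł∞ since negation is involutive.)

1.00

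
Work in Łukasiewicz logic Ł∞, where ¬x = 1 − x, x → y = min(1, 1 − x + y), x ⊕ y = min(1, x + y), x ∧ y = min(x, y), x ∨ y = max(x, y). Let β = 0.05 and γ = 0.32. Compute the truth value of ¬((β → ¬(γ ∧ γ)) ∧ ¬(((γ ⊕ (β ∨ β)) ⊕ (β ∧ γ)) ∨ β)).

0.42

γ ∧ γ = min(0.32, 0.32) = 0.32
¬(γ ∧ γ) = 1 − 0.32 = 0.68
β → ¬(γ ∧ γ) = min(1, 1 − 0.05 + 0.68) = min(1, 1.63) = 1.00
β ∨ β = max(0.05, 0.05) = 0.05
γ ⊕ (β ∨ β) = min(1, 0.32 + 0.05) = min(1, 0.37) = 0.37
β ∧ γ = min(0.05, 0.32) = 0.05
(γ ⊕ (β ∨ β)) ⊕ (β ∧ γ) = min(1, 0.37 + 0.05) = min(1, 0.42) = 0.42
((γ ⊕ (β ∨ β)) ⊕ (β ∧ γ)) ∨ β = max(0.42, 0.05) = 0.42
¬(((γ ⊕ (β ∨ β)) ⊕ (β ∧ γ)) ∨ β) = 1 − 0.42 = 0.58
(β → ¬(γ ∧ γ)) ∧ ¬(((γ ⊕ (β ∨ β)) ⊕ (β ∧ γ)) ∨ β) = min(1.00, 0.58) = 0.58
¬((β → ¬(γ ∧ γ)) ∧ ¬(((γ ⊕ (β ∨ β)) ⊕ (β ∧ γ)) ∨ β)) = 1 − 0.58 = 0.42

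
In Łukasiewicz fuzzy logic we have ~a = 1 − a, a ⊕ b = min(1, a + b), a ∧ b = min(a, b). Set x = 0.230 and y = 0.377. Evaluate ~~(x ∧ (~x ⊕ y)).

0.230

~x = 1 − 0.230 = 0.770
~x ⊕ y = min(1, 0.770 + 0.377) = min(1, 1.147) = 1.000
x ∧ (~x ⊕ y) = min(0.230, 1.000) = 0.230
~(x ∧ (~x ⊕ y)) = 1 − 0.230 = 0.770
~~(x ∧ (~x ⊕ y)) = 1 − 0.770 = 0.230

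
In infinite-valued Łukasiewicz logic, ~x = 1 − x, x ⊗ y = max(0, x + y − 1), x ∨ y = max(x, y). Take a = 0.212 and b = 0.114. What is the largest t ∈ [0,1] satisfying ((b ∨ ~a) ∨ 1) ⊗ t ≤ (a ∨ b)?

~a = 1 − 0.212 = 0.788
b ∨ ~a = max(0.114, 0.788) = 0.788
(b ∨ ~a) ∨ 1 = max(0.788, 1.000) = 1.000
So the left factor is (b ∨ ~a) ∨ 1 = 1.000.
a ∨ b = max(0.212, 0.114) = 0.212
So the right-hand bound is a ∨ b = 0.212.
The residuum of the Łukasiewicz t-norm gives the supremum: min(1, 1 − 1.000 + 0.212).
1 − 1.000 + 0.212 = 0.212, so t = min(1, 0.212) = 0.212.
Check: 1.000 ⊗ 0.212 = max(0, 0.212) = 0.212 ≤ 0.212.

0.212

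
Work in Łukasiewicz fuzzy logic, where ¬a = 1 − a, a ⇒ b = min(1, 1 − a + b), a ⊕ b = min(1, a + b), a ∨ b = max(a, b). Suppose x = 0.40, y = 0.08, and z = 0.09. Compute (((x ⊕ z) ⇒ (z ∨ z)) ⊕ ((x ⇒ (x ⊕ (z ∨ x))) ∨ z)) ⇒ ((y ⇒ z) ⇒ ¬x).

0.60

x ⊕ z = min(1, 0.40 + 0.09) = min(1, 0.49) = 0.49
z ∨ z = max(0.09, 0.09) = 0.09
(x ⊕ z) ⇒ (z ∨ z) = min(1, 1 − 0.49 + 0.09) = min(1, 0.60) = 0.60
z ∨ x = max(0.09, 0.40) = 0.40
x ⊕ (z ∨ x) = min(1, 0.40 + 0.40) = min(1, 0.80) = 0.80
x ⇒ (x ⊕ (z ∨ x)) = min(1, 1 − 0.40 + 0.80) = min(1, 1.40) = 1.00
(x ⇒ (x ⊕ (z ∨ x))) ∨ z = max(1.00, 0.09) = 1.00
((x ⊕ z) ⇒ (z ∨ z)) ⊕ ((x ⇒ (x ⊕ (z ∨ x))) ∨ z) = min(1, 0.60 + 1.00) = min(1, 1.60) = 1.00
y ⇒ z = min(1, 1 − 0.08 + 0.09) = min(1, 1.01) = 1.00
¬x = 1 − 0.40 = 0.60
(y ⇒ z) ⇒ ¬x = min(1, 1 − 1.00 + 0.60) = min(1, 0.60) = 0.60
(((x ⊕ z) ⇒ (z ∨ z)) ⊕ ((x ⇒ (x ⊕ (z ∨ x))) ∨ z)) ⇒ ((y ⇒ z) ⇒ ¬x) = min(1, 1 − 1.00 + 0.60) = min(1, 0.60) = 0.60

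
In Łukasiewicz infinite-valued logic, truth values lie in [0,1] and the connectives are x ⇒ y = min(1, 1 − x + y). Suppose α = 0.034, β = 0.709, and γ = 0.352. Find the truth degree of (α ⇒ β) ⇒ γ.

0.352

α ⇒ β = min(1, 1 − 0.034 + 0.709) = min(1, 1.675) = 1.000
(α ⇒ β) ⇒ γ = min(1, 1 − 1.000 + 0.352) = min(1, 0.352) = 0.352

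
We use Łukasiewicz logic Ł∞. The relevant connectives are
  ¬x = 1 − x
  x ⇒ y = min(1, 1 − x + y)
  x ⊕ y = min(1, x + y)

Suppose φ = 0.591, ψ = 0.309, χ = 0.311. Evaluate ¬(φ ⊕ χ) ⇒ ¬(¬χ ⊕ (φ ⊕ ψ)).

0.902

φ ⊕ χ = min(1, 0.591 + 0.311) = min(1, 0.902) = 0.902
¬(φ ⊕ χ) = 1 − 0.902 = 0.098
¬χ = 1 − 0.311 = 0.689
φ ⊕ ψ = min(1, 0.591 + 0.309) = min(1, 0.900) = 0.900
¬χ ⊕ (φ ⊕ ψ) = min(1, 0.689 + 0.900) = min(1, 1.589) = 1.000
¬(¬χ ⊕ (φ ⊕ ψ)) = 1 − 1.000 = 0.000
¬(φ ⊕ χ) ⇒ ¬(¬χ ⊕ (φ ⊕ ψ)) = min(1, 1 − 0.098 + 0.000) = min(1, 0.902) = 0.902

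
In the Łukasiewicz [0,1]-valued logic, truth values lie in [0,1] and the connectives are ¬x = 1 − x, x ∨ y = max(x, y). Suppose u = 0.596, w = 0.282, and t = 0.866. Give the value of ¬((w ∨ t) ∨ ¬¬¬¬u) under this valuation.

0.134

w ∨ t = max(0.282, 0.866) = 0.866
¬u = 1 − 0.596 = 0.404
¬¬u = 1 − 0.404 = 0.596
¬¬¬u = 1 − 0.596 = 0.404
¬¬¬¬u = 1 − 0.404 = 0.596
(w ∨ t) ∨ ¬¬¬¬u = max(0.866, 0.596) = 0.866
¬((w ∨ t) ∨ ¬¬¬¬u) = 1 − 0.866 = 0.134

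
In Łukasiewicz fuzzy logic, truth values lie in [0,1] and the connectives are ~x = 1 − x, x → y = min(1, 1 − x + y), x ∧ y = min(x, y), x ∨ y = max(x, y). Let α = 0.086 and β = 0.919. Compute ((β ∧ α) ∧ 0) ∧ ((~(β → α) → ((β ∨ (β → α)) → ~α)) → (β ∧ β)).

β ∧ α = min(0.919, 0.086) = 0.086
(β ∧ α) ∧ 0 = min(0.086, 0.000) = 0.000
β → α = min(1, 1 − 0.919 + 0.086) = min(1, 0.167) = 0.167
~(β → α) = 1 − 0.167 = 0.833
β ∨ (β → α) = max(0.919, 0.167) = 0.919
~α = 1 − 0.086 = 0.914
(β ∨ (β → α)) → ~α = min(1, 1 − 0.919 + 0.914) = min(1, 0.995) = 0.995
~(β → α) → ((β ∨ (β → α)) → ~α) = min(1, 1 − 0.833 + 0.995) = min(1, 1.162) = 1.000
β ∧ β = min(0.919, 0.919) = 0.919
(~(β → α) → ((β ∨ (β → α)) → ~α)) → (β ∧ β) = min(1, 1 − 1.000 + 0.919) = min(1, 0.919) = 0.919
((β ∧ α) ∧ 0) ∧ ((~(β → α) → ((β ∨ (β → α)) → ~α)) → (β ∧ β)) = min(0.000, 0.919) = 0.000

0.000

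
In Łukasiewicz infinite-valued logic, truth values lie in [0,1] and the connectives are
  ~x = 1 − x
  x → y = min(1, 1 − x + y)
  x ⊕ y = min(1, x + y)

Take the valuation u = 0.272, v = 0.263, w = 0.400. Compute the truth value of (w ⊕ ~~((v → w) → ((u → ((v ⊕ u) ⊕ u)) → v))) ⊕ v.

v → w = min(1, 1 − 0.263 + 0.400) = min(1, 1.137) = 1.000
v ⊕ u = min(1, 0.263 + 0.272) = min(1, 0.535) = 0.535
(v ⊕ u) ⊕ u = min(1, 0.535 + 0.272) = min(1, 0.807) = 0.807
u → ((v ⊕ u) ⊕ u) = min(1, 1 − 0.272 + 0.807) = min(1, 1.535) = 1.000
(u → ((v ⊕ u) ⊕ u)) → v = min(1, 1 − 1.000 + 0.263) = min(1, 0.263) = 0.263
(v → w) → ((u → ((v ⊕ u) ⊕ u)) → v) = min(1, 1 − 1.000 + 0.263) = min(1, 0.263) = 0.263
~((v → w) → ((u → ((v ⊕ u) ⊕ u)) → v)) = 1 − 0.263 = 0.737
~~((v → w) → ((u → ((v ⊕ u) ⊕ u)) → v)) = 1 − 0.737 = 0.263
w ⊕ ~~((v → w) → ((u → ((v ⊕ u) ⊕ u)) → v)) = min(1, 0.400 + 0.263) = min(1, 0.663) = 0.663
(w ⊕ ~~((v → w) → ((u → ((v ⊕ u) ⊕ u)) → v))) ⊕ v = min(1, 0.663 + 0.263) = min(1, 0.926) = 0.926

0.926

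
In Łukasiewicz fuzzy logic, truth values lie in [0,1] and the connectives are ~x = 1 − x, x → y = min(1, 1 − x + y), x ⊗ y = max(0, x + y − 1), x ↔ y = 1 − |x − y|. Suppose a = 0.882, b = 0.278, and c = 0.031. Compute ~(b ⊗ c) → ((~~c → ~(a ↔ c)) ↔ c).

b ⊗ c = max(0, 0.278 + 0.031 − 1) = max(0, -0.691) = 0.000
~(b ⊗ c) = 1 − 0.000 = 1.000
~c = 1 − 0.031 = 0.969
~~c = 1 − 0.969 = 0.031
a ↔ c = 1 − |0.882 − 0.031| = 1 − 0.851 = 0.149
~(a ↔ c) = 1 − 0.149 = 0.851
~~c → ~(a ↔ c) = min(1, 1 − 0.031 + 0.851) = min(1, 1.820) = 1.000
(~~c → ~(a ↔ c)) ↔ c = 1 − |1.000 − 0.031| = 1 − 0.969 = 0.031
~(b ⊗ c) → ((~~c → ~(a ↔ c)) ↔ c) = min(1, 1 − 1.000 + 0.031) = min(1, 0.031) = 0.031

0.031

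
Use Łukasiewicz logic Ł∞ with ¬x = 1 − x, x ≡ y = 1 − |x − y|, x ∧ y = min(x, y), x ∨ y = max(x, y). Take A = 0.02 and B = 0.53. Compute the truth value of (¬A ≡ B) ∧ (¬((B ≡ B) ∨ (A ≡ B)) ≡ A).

0.55

¬A = 1 − 0.02 = 0.98
¬A ≡ B = 1 − |0.98 − 0.53| = 1 − 0.45 = 0.55
B ≡ B = 1 − |0.53 − 0.53| = 1 − 0.00 = 1.00
A ≡ B = 1 − |0.02 − 0.53| = 1 − 0.51 = 0.49
(B ≡ B) ∨ (A ≡ B) = max(1.00, 0.49) = 1.00
¬((B ≡ B) ∨ (A ≡ B)) = 1 − 1.00 = 0.00
¬((B ≡ B) ∨ (A ≡ B)) ≡ A = 1 − |0.00 − 0.02| = 1 − 0.02 = 0.98
(¬A ≡ B) ∧ (¬((B ≡ B) ∨ (A ≡ B)) ≡ A) = min(0.55, 0.98) = 0.55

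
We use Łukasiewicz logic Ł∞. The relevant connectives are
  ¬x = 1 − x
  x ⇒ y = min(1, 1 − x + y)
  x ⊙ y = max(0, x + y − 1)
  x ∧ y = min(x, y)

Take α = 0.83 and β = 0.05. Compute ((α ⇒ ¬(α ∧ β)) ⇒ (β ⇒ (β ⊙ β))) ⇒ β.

α ∧ β = min(0.83, 0.05) = 0.05
¬(α ∧ β) = 1 − 0.05 = 0.95
α ⇒ ¬(α ∧ β) = min(1, 1 − 0.83 + 0.95) = min(1, 1.12) = 1.00
β ⊙ β = max(0, 0.05 + 0.05 − 1) = max(0, -0.90) = 0.00
β ⇒ (β ⊙ β) = min(1, 1 − 0.05 + 0.00) = min(1, 0.95) = 0.95
(α ⇒ ¬(α ∧ β)) ⇒ (β ⇒ (β ⊙ β)) = min(1, 1 − 1.00 + 0.95) = min(1, 0.95) = 0.95
((α ⇒ ¬(α ∧ β)) ⇒ (β ⇒ (β ⊙ β))) ⇒ β = min(1, 1 − 0.95 + 0.05) = min(1, 0.10) = 0.10

0.10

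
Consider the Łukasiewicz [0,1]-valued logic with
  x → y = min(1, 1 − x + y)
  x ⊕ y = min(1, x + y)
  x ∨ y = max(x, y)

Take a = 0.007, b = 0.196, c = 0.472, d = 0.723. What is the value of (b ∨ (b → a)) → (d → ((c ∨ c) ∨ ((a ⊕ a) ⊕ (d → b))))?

b → a = min(1, 1 − 0.196 + 0.007) = min(1, 0.811) = 0.811
b ∨ (b → a) = max(0.196, 0.811) = 0.811
c ∨ c = max(0.472, 0.472) = 0.472
a ⊕ a = min(1, 0.007 + 0.007) = min(1, 0.014) = 0.014
d → b = min(1, 1 − 0.723 + 0.196) = min(1, 0.473) = 0.473
(a ⊕ a) ⊕ (d → b) = min(1, 0.014 + 0.473) = min(1, 0.487) = 0.487
(c ∨ c) ∨ ((a ⊕ a) ⊕ (d → b)) = max(0.472, 0.487) = 0.487
d → ((c ∨ c) ∨ ((a ⊕ a) ⊕ (d → b))) = min(1, 1 − 0.723 + 0.487) = min(1, 0.764) = 0.764
(b ∨ (b → a)) → (d → ((c ∨ c) ∨ ((a ⊕ a) ⊕ (d → b)))) = min(1, 1 − 0.811 + 0.764) = min(1, 0.953) = 0.953

0.953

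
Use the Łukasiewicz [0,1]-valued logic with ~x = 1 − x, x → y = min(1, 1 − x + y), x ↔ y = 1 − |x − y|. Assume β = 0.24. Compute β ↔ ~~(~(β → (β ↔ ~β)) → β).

~β = 1 − 0.24 = 0.76
β ↔ ~β = 1 − |0.24 − 0.76| = 1 − 0.52 = 0.48
β → (β ↔ ~β) = min(1, 1 − 0.24 + 0.48) = min(1, 1.24) = 1.00
~(β → (β ↔ ~β)) = 1 − 1.00 = 0.00
~(β → (β ↔ ~β)) → β = min(1, 1 − 0.00 + 0.24) = min(1, 1.24) = 1.00
~(~(β → (β ↔ ~β)) → β) = 1 − 1.00 = 0.00
~~(~(β → (β ↔ ~β)) → β) = 1 − 0.00 = 1.00
β ↔ ~~(~(β → (β ↔ ~β)) → β) = 1 − |0.24 − 1.00| = 1 − 0.76 = 0.24

0.24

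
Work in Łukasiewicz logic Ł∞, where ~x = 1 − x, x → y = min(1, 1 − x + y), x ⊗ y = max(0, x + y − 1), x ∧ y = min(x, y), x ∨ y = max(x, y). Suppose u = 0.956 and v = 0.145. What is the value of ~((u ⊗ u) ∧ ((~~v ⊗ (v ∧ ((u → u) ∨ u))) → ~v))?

0.088

u ⊗ u = max(0, 0.956 + 0.956 − 1) = max(0, 0.912) = 0.912
~v = 1 − 0.145 = 0.855
~~v = 1 − 0.855 = 0.145
u → u = min(1, 1 − 0.956 + 0.956) = min(1, 1.000) = 1.000
(u → u) ∨ u = max(1.000, 0.956) = 1.000
v ∧ ((u → u) ∨ u) = min(0.145, 1.000) = 0.145
~~v ⊗ (v ∧ ((u → u) ∨ u)) = max(0, 0.145 + 0.145 − 1) = max(0, -0.710) = 0.000
(~~v ⊗ (v ∧ ((u → u) ∨ u))) → ~v = min(1, 1 − 0.000 + 0.855) = min(1, 1.855) = 1.000
(u ⊗ u) ∧ ((~~v ⊗ (v ∧ ((u → u) ∨ u))) → ~v) = min(0.912, 1.000) = 0.912
~((u ⊗ u) ∧ ((~~v ⊗ (v ∧ ((u → u) ∨ u))) → ~v)) = 1 − 0.912 = 0.088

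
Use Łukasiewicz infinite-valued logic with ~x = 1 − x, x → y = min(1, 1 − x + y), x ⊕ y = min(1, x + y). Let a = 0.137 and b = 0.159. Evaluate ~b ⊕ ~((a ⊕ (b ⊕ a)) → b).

1.000

~b = 1 − 0.159 = 0.841
b ⊕ a = min(1, 0.159 + 0.137) = min(1, 0.296) = 0.296
a ⊕ (b ⊕ a) = min(1, 0.137 + 0.296) = min(1, 0.433) = 0.433
(a ⊕ (b ⊕ a)) → b = min(1, 1 − 0.433 + 0.159) = min(1, 0.726) = 0.726
~((a ⊕ (b ⊕ a)) → b) = 1 − 0.726 = 0.274
~b ⊕ ~((a ⊕ (b ⊕ a)) → b) = min(1, 0.841 + 0.274) = min(1, 1.115) = 1.000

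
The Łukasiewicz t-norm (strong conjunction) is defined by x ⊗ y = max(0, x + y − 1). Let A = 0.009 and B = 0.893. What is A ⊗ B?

0.000

A ⊗ B = max(0, 0.009 + 0.893 − 1) = max(0, -0.098) = 0.000
For comparison, the Gödel (minimum) t-norm min(x, y) would give 0.009.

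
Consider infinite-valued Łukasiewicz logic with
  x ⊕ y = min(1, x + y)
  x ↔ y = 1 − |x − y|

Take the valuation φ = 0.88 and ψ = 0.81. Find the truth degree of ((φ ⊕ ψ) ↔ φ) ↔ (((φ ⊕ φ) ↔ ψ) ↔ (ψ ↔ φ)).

φ ⊕ ψ = min(1, 0.88 + 0.81) = min(1, 1.69) = 1.00
(φ ⊕ ψ) ↔ φ = 1 − |1.00 − 0.88| = 1 − 0.12 = 0.88
φ ⊕ φ = min(1, 0.88 + 0.88) = min(1, 1.76) = 1.00
(φ ⊕ φ) ↔ ψ = 1 − |1.00 − 0.81| = 1 − 0.19 = 0.81
ψ ↔ φ = 1 − |0.81 − 0.88| = 1 − 0.07 = 0.93
((φ ⊕ φ) ↔ ψ) ↔ (ψ ↔ φ) = 1 − |0.81 − 0.93| = 1 − 0.12 = 0.88
((φ ⊕ ψ) ↔ φ) ↔ (((φ ⊕ φ) ↔ ψ) ↔ (ψ ↔ φ)) = 1 − |0.88 − 0.88| = 1 − 0.00 = 1.00

1.00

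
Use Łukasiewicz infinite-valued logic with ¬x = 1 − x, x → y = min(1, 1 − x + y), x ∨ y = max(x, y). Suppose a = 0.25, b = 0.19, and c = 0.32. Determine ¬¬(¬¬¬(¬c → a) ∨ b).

0.43

¬c = 1 − 0.32 = 0.68
¬c → a = min(1, 1 − 0.68 + 0.25) = min(1, 0.57) = 0.57
¬(¬c → a) = 1 − 0.57 = 0.43
¬¬(¬c → a) = 1 − 0.43 = 0.57
¬¬¬(¬c → a) = 1 − 0.57 = 0.43
¬¬¬(¬c → a) ∨ b = max(0.43, 0.19) = 0.43
¬(¬¬¬(¬c → a) ∨ b) = 1 − 0.43 = 0.57
¬¬(¬¬¬(¬c → a) ∨ b) = 1 − 0.57 = 0.43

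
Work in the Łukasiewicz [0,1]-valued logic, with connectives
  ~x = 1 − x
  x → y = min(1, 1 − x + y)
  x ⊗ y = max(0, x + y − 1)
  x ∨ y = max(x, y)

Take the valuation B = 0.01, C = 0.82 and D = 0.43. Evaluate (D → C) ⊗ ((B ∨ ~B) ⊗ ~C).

D → C = min(1, 1 − 0.43 + 0.82) = min(1, 1.39) = 1.00
~B = 1 − 0.01 = 0.99
B ∨ ~B = max(0.01, 0.99) = 0.99
~C = 1 − 0.82 = 0.18
(B ∨ ~B) ⊗ ~C = max(0, 0.99 + 0.18 − 1) = max(0, 0.17) = 0.17
(D → C) ⊗ ((B ∨ ~B) ⊗ ~C) = max(0, 1.00 + 0.17 − 1) = max(0, 0.17) = 0.17

0.17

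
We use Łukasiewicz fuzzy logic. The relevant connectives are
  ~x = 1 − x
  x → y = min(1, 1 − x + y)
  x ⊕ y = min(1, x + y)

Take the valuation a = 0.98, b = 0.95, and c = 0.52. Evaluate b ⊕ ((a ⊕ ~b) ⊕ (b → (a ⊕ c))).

~b = 1 − 0.95 = 0.05
a ⊕ ~b = min(1, 0.98 + 0.05) = min(1, 1.03) = 1.00
a ⊕ c = min(1, 0.98 + 0.52) = min(1, 1.50) = 1.00
b → (a ⊕ c) = min(1, 1 − 0.95 + 1.00) = min(1, 1.05) = 1.00
(a ⊕ ~b) ⊕ (b → (a ⊕ c)) = min(1, 1.00 + 1.00) = min(1, 2.00) = 1.00
b ⊕ ((a ⊕ ~b) ⊕ (b → (a ⊕ c))) = min(1, 0.95 + 1.00) = min(1, 1.95) = 1.00

1.00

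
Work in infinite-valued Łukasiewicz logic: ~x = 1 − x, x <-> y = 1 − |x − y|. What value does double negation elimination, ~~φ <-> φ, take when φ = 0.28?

~φ = 1 − 0.28 = 0.72
~~φ = 1 − 0.72 = 0.28
~~φ <-> φ = 1 − |0.28 − 0.28| = 1 − 0.00 = 1.00
(As expected: always 1 in Ł∞ since negation is involutive.)

1.00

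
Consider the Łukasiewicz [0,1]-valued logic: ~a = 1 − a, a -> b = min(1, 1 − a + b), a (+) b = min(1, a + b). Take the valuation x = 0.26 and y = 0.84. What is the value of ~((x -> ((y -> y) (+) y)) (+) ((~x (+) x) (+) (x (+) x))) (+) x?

y -> y = min(1, 1 − 0.84 + 0.84) = min(1, 1.00) = 1.00
(y -> y) (+) y = min(1, 1.00 + 0.84) = min(1, 1.84) = 1.00
x -> ((y -> y) (+) y) = min(1, 1 − 0.26 + 1.00) = min(1, 1.74) = 1.00
~x = 1 − 0.26 = 0.74
~x (+) x = min(1, 0.74 + 0.26) = min(1, 1.00) = 1.00
x (+) x = min(1, 0.26 + 0.26) = min(1, 0.52) = 0.52
(~x (+) x) (+) (x (+) x) = min(1, 1.00 + 0.52) = min(1, 1.52) = 1.00
(x -> ((y -> y) (+) y)) (+) ((~x (+) x) (+) (x (+) x)) = min(1, 1.00 + 1.00) = min(1, 2.00) = 1.00
~((x -> ((y -> y) (+) y)) (+) ((~x (+) x) (+) (x (+) x))) = 1 − 1.00 = 0.00
~((x -> ((y -> y) (+) y)) (+) ((~x (+) x) (+) (x (+) x))) (+) x = min(1, 0.00 + 0.26) = min(1, 0.26) = 0.26

0.26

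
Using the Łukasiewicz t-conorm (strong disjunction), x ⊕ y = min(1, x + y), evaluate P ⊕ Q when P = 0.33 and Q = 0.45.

P ⊕ Q = min(1, 0.33 + 0.45) = min(1, 0.78) = 0.78
For comparison, the Gödel t-conorm max(x, y) would give 0.45.

0.78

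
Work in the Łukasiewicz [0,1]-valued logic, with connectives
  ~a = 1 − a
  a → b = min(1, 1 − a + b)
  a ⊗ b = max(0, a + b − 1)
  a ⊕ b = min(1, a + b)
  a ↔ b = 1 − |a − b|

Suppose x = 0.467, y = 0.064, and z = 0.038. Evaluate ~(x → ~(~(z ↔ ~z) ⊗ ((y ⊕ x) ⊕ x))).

0.389

~z = 1 − 0.038 = 0.962
z ↔ ~z = 1 − |0.038 − 0.962| = 1 − 0.924 = 0.076
~(z ↔ ~z) = 1 − 0.076 = 0.924
y ⊕ x = min(1, 0.064 + 0.467) = min(1, 0.531) = 0.531
(y ⊕ x) ⊕ x = min(1, 0.531 + 0.467) = min(1, 0.998) = 0.998
~(z ↔ ~z) ⊗ ((y ⊕ x) ⊕ x) = max(0, 0.924 + 0.998 − 1) = max(0, 0.922) = 0.922
~(~(z ↔ ~z) ⊗ ((y ⊕ x) ⊕ x)) = 1 − 0.922 = 0.078
x → ~(~(z ↔ ~z) ⊗ ((y ⊕ x) ⊕ x)) = min(1, 1 − 0.467 + 0.078) = min(1, 0.611) = 0.611
~(x → ~(~(z ↔ ~z) ⊗ ((y ⊕ x) ⊕ x))) = 1 − 0.611 = 0.389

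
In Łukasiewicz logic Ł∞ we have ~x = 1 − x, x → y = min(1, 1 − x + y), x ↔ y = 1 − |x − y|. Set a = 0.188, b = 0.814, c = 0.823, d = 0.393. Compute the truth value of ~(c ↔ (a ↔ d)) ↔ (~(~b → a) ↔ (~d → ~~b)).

a ↔ d = 1 − |0.188 − 0.393| = 1 − 0.205 = 0.795
c ↔ (a ↔ d) = 1 − |0.823 − 0.795| = 1 − 0.028 = 0.972
~(c ↔ (a ↔ d)) = 1 − 0.972 = 0.028
~b = 1 − 0.814 = 0.186
~b → a = min(1, 1 − 0.186 + 0.188) = min(1, 1.002) = 1.000
~(~b → a) = 1 − 1.000 = 0.000
~d = 1 − 0.393 = 0.607
~~b = 1 − 0.186 = 0.814
~d → ~~b = min(1, 1 − 0.607 + 0.814) = min(1, 1.207) = 1.000
~(~b → a) ↔ (~d → ~~b) = 1 − |0.000 − 1.000| = 1 − 1.000 = 0.000
~(c ↔ (a ↔ d)) ↔ (~(~b → a) ↔ (~d → ~~b)) = 1 − |0.028 − 0.000| = 1 − 0.028 = 0.972

0.972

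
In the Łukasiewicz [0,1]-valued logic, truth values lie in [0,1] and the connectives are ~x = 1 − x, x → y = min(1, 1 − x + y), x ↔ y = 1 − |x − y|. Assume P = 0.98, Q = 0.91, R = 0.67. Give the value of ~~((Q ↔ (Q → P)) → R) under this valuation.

Q → P = min(1, 1 − 0.91 + 0.98) = min(1, 1.07) = 1.00
Q ↔ (Q → P) = 1 − |0.91 − 1.00| = 1 − 0.09 = 0.91
(Q ↔ (Q → P)) → R = min(1, 1 − 0.91 + 0.67) = min(1, 0.76) = 0.76
~((Q ↔ (Q → P)) → R) = 1 − 0.76 = 0.24
~~((Q ↔ (Q → P)) → R) = 1 − 0.24 = 0.76

0.76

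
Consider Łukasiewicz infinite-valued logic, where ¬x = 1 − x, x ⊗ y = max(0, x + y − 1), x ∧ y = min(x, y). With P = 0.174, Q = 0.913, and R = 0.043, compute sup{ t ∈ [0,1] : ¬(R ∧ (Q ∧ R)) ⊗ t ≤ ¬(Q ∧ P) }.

Q ∧ R = min(0.913, 0.043) = 0.043
R ∧ (Q ∧ R) = min(0.043, 0.043) = 0.043
¬(R ∧ (Q ∧ R)) = 1 − 0.043 = 0.957
So the left factor is ¬(R ∧ (Q ∧ R)) = 0.957.
Q ∧ P = min(0.913, 0.174) = 0.174
¬(Q ∧ P) = 1 − 0.174 = 0.826
So the right-hand bound is ¬(Q ∧ P) = 0.826.
The residuum of the Łukasiewicz t-norm gives the supremum: min(1, 1 − 0.957 + 0.826).
1 − 0.957 + 0.826 = 0.869, so t = min(1, 0.869) = 0.869.
Check: 0.957 ⊗ 0.869 = max(0, 0.826) = 0.826 ≤ 0.826.

0.869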